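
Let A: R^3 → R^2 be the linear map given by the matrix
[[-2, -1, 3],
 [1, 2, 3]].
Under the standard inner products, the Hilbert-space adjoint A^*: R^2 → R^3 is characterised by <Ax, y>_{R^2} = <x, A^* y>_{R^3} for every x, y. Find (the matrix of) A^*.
A^* = A^T =
[[-2, 1],
 [-1, 2],
 [3, 3]]

For real matrices with standard dot products, the defining identity <Ax, y> = <x, A^* y> gives (Ax)^T y = x^T (A^*) y, i.e. x^T A^T y = x^T (A^*) y. Since this holds for all x, y, we must have A^* = A^T. Therefore
A^* =
[[-2, 1],
 [-1, 2],
 [3, 3]].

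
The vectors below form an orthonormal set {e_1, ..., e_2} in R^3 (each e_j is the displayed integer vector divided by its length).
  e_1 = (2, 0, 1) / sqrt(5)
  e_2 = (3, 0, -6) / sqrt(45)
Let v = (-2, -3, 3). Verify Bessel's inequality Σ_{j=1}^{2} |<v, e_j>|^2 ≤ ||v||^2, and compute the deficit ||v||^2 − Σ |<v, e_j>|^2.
Σ |<v, e_j>|^2 = 13; ||v||^2 = 22; deficit = 9

Write each e_j = u_j / sqrt(<u_j, u_j>) where u_j is the displayed integer vector. Then <v, e_j> = <v, u_j> / sqrt(<u_j, u_j>), so |<v, e_j>|^2 = <v, u_j>^2 / <u_j, u_j>.
Coefficients: <v, e_1> = -1/sqrt(5), <v, e_2> = -24/sqrt(45).
Square and sum: Σ |<v, e_j>|^2 = 13.
Compute ||v||^2 = v·v = 22.
Deficit = 22 − 13 = 9 ≥ 0, confirming Bessel's inequality. (The deficit equals ||v − Σ <v,e_j> e_j||^2, the squared distance from v to span{e_j}.)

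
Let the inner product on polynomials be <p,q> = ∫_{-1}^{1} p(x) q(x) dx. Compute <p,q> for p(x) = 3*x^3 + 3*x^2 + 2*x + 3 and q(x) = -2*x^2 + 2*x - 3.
<p,q> = -76/3

Expand the product: p(x)·q(x) = -6*x^5 - 7*x^3 - 11*x^2 - 9.
∫_{-1}^{1} of each monomial x^k gives [2/(k+1) if k even, 0 if k odd]. Integrating term-by-term (or equivalently evaluating the antiderivative F(x) = -x^6 - 7*x^4/4 - 11*x^3/3 - 9*x at the endpoints):
  F(1) − F(−1) = -185/12 − (119/12) = -76/3.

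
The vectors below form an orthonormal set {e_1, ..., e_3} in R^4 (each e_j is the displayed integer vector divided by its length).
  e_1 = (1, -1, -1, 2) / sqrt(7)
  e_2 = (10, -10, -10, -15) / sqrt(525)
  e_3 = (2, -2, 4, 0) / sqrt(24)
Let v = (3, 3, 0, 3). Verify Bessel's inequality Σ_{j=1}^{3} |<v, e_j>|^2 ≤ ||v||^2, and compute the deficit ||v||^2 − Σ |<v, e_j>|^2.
Σ |<v, e_j>|^2 = 9; ||v||^2 = 27; deficit = 18

Write each e_j = u_j / sqrt(<u_j, u_j>) where u_j is the displayed integer vector. Then <v, e_j> = <v, u_j> / sqrt(<u_j, u_j>), so |<v, e_j>|^2 = <v, u_j>^2 / <u_j, u_j>.
Coefficients: <v, e_1> = 6/sqrt(7), <v, e_2> = -45/sqrt(525), <v, e_3> = 0/sqrt(24).
Square and sum: Σ |<v, e_j>|^2 = 9.
Compute ||v||^2 = v·v = 27.
Deficit = 27 − 9 = 18 ≥ 0, confirming Bessel's inequality. (The deficit equals ||v − Σ <v,e_j> e_j||^2, the squared distance from v to span{e_j}.)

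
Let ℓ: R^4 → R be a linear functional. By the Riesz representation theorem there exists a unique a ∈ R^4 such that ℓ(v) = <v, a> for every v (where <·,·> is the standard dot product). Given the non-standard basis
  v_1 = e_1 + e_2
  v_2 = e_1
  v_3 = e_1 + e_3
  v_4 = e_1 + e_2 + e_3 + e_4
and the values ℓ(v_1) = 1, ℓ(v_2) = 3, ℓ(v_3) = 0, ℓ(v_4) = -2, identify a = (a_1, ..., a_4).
a = (3, -2, -3, 0)

Write a = (a_1, ..., a_4) in the standard basis. For each basis vector v_i, ℓ(v_i) = <v_i, a> is a linear equation in the a_j's. Collect the n equations into a matrix system V a = ℓ, where row i of V is v_i (expressed in the standard basis). Since V is invertible (lower-triangular with 1s on the diagonal, up to permutation), solve by back-substitution:
  V =
[[1, 1, 0, 0],
 [1, 0, 0, 0],
 [1, 0, 1, 0],
 [1, 1, 1, 1]]
  V a = (1, 3, 0, -2)
Solving gives a = (3, -2, -3, 0).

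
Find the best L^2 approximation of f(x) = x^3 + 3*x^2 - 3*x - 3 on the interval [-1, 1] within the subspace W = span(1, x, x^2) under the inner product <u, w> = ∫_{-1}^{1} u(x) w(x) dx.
g(x) = 3*x^2 - 12*x/5 - 3

The best approximation g ∈ W is the orthogonal projection of f onto W. Writing g = a_0 + a_1 x + a_2 x^2, the coefficients solve the normal equations G · a = b where
  G_{ij} = <φ_i, φ_j> and b_i = <f, φ_i>, with φ_0 = 1, φ_1 = x, φ_2 = x^2.
G =
  [2, 0, 2/3]
  [0, 2/3, 0]
  [2/3, 0, 2/5],
b = (-4, -8/5, -4/5).
Solving gives a_0 = -3, a_1 = -12/5, a_2 = 3, so
  g(x) = 3*x^2 - 12*x/5 - 3.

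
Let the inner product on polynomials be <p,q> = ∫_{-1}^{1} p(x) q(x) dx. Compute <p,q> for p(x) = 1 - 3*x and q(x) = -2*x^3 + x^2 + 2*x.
<p,q> = -14/15

Expand the product: p(x)·q(x) = 6*x^4 - 5*x^3 - 5*x^2 + 2*x.
∫_{-1}^{1} of each monomial x^k gives [2/(k+1) if k even, 0 if k odd]. Integrating term-by-term (or equivalently evaluating the antiderivative F(x) = 6*x^5/5 - 5*x^4/4 - 5*x^3/3 + x^2 at the endpoints):
  F(1) − F(−1) = -43/60 − (13/60) = -14/15.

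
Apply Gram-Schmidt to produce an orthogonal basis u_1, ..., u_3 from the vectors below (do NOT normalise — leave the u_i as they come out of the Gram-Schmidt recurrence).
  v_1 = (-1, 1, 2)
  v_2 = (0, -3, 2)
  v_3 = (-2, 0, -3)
Orthogonal basis:
  u_1 = (-1, 1, 2)
  u_2 = (1/6, -19/6, 5/3)
  u_3 = (-200/77, -50/77, -75/77)

Apply the Gram-Schmidt recurrence
  u_1 = v_1
  u_i = v_i − Σ_{j<i} ((v_i · u_j) / (u_j · u_j)) · u_j.

Step by step this gives:
  u_1 = (-1, 1, 2)
  u_2 = (1/6, -19/6, 5/3)
  u_3 = (-200/77, -50/77, -75/77)

Orthogonality check:
  u_2 · u_1 = 0 (should be 0)
  u_3 · u_1 = 0 (should be 0)
  u_3 · u_2 = 0 (should be 0)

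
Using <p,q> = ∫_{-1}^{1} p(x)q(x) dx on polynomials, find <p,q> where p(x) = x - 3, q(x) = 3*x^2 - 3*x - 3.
<p,q> = 10

Expand the product: p(x)·q(x) = 3*x^3 - 12*x^2 + 6*x + 9.
∫_{-1}^{1} of each monomial x^k gives [2/(k+1) if k even, 0 if k odd]. Integrating term-by-term (or equivalently evaluating the antiderivative F(x) = 3*x^4/4 - 4*x^3 + 3*x^2 + 9*x at the endpoints):
  F(1) − F(−1) = 35/4 − (-5/4) = 10.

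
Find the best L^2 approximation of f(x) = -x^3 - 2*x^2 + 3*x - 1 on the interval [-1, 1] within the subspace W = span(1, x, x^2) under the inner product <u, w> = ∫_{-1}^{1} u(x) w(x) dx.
g(x) = -2*x^2 + 12*x/5 - 1

The best approximation g ∈ W is the orthogonal projection of f onto W. Writing g = a_0 + a_1 x + a_2 x^2, the coefficients solve the normal equations G · a = b where
  G_{ij} = <φ_i, φ_j> and b_i = <f, φ_i>, with φ_0 = 1, φ_1 = x, φ_2 = x^2.
G =
  [2, 0, 2/3]
  [0, 2/3, 0]
  [2/3, 0, 2/5],
b = (-10/3, 8/5, -22/15).
Solving gives a_0 = -1, a_1 = 12/5, a_2 = -2, so
  g(x) = -2*x^2 + 12*x/5 - 1.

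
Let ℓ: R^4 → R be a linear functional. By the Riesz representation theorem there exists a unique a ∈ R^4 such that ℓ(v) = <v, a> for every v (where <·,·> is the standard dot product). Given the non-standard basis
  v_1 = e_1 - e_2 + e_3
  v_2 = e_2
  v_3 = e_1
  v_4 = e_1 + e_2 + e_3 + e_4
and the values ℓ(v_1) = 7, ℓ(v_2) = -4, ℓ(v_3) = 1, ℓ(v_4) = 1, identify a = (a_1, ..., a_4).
a = (1, -4, 2, 2)

Write a = (a_1, ..., a_4) in the standard basis. For each basis vector v_i, ℓ(v_i) = <v_i, a> is a linear equation in the a_j's. Collect the n equations into a matrix system V a = ℓ, where row i of V is v_i (expressed in the standard basis). Since V is invertible (lower-triangular with 1s on the diagonal, up to permutation), solve by back-substitution:
  V =
[[1, -1, 1, 0],
 [0, 1, 0, 0],
 [1, 0, 0, 0],
 [1, 1, 1, 1]]
  V a = (7, -4, 1, 1)
Solving gives a = (1, -4, 2, 2).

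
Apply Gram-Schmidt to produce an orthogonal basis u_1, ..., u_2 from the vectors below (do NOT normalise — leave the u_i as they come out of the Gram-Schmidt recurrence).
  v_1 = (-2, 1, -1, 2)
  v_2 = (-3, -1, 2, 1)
Orthogonal basis:
  u_1 = (-2, 1, -1, 2)
  u_2 = (-2, -3/2, 5/2, 0)

Apply the Gram-Schmidt recurrence
  u_1 = v_1
  u_i = v_i − Σ_{j<i} ((v_i · u_j) / (u_j · u_j)) · u_j.

Step by step this gives:
  u_1 = (-2, 1, -1, 2)
  u_2 = (-2, -3/2, 5/2, 0)

Orthogonality check:
  u_2 · u_1 = 0 (should be 0)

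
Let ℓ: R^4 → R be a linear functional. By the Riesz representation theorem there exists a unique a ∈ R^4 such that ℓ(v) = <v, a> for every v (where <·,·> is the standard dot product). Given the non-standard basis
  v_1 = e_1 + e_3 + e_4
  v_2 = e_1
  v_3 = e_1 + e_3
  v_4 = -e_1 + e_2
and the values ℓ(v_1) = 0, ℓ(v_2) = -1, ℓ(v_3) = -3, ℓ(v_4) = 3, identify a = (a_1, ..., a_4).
a = (-1, 2, -2, 3)

Write a = (a_1, ..., a_4) in the standard basis. For each basis vector v_i, ℓ(v_i) = <v_i, a> is a linear equation in the a_j's. Collect the n equations into a matrix system V a = ℓ, where row i of V is v_i (expressed in the standard basis). Since V is invertible (lower-triangular with 1s on the diagonal, up to permutation), solve by back-substitution:
  V =
[[1, 0, 1, 1],
 [1, 0, 0, 0],
 [1, 0, 1, 0],
 [-1, 1, 0, 0]]
  V a = (0, -1, -3, 3)
Solving gives a = (-1, 2, -2, 3).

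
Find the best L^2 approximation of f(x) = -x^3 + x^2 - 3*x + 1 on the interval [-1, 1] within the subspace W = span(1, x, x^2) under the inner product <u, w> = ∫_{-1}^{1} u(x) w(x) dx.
g(x) = x^2 - 18*x/5 + 1

The best approximation g ∈ W is the orthogonal projection of f onto W. Writing g = a_0 + a_1 x + a_2 x^2, the coefficients solve the normal equations G · a = b where
  G_{ij} = <φ_i, φ_j> and b_i = <f, φ_i>, with φ_0 = 1, φ_1 = x, φ_2 = x^2.
G =
  [2, 0, 2/3]
  [0, 2/3, 0]
  [2/3, 0, 2/5],
b = (8/3, -12/5, 16/15).
Solving gives a_0 = 1, a_1 = -18/5, a_2 = 1, so
  g(x) = x^2 - 18*x/5 + 1.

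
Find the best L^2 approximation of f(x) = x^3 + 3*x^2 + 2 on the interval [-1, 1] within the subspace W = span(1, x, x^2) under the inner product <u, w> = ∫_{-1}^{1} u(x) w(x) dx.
g(x) = 3*x^2 + 3*x/5 + 2

The best approximation g ∈ W is the orthogonal projection of f onto W. Writing g = a_0 + a_1 x + a_2 x^2, the coefficients solve the normal equations G · a = b where
  G_{ij} = <φ_i, φ_j> and b_i = <f, φ_i>, with φ_0 = 1, φ_1 = x, φ_2 = x^2.
G =
  [2, 0, 2/3]
  [0, 2/3, 0]
  [2/3, 0, 2/5],
b = (6, 2/5, 38/15).
Solving gives a_0 = 2, a_1 = 3/5, a_2 = 3, so
  g(x) = 3*x^2 + 3*x/5 + 2.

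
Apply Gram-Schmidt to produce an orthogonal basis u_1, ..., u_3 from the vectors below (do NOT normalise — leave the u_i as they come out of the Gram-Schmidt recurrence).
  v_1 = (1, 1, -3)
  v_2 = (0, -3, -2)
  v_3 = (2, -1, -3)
Orthogonal basis:
  u_1 = (1, 1, -3)
  u_2 = (-3/11, -36/11, -13/11)
  u_3 = (165/134, -15/67, 45/134)

Apply the Gram-Schmidt recurrence
  u_1 = v_1
  u_i = v_i − Σ_{j<i} ((v_i · u_j) / (u_j · u_j)) · u_j.

Step by step this gives:
  u_1 = (1, 1, -3)
  u_2 = (-3/11, -36/11, -13/11)
  u_3 = (165/134, -15/67, 45/134)

Orthogonality check:
  u_2 · u_1 = 0 (should be 0)
  u_3 · u_1 = 0 (should be 0)
  u_3 · u_2 = 0 (should be 0)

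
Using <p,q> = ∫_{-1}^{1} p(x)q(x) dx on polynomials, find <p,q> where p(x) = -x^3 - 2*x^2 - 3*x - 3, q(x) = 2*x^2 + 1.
<p,q> = -194/15

Expand the product: p(x)·q(x) = -2*x^5 - 4*x^4 - 7*x^3 - 8*x^2 - 3*x - 3.
∫_{-1}^{1} of each monomial x^k gives [2/(k+1) if k even, 0 if k odd]. Integrating term-by-term (or equivalently evaluating the antiderivative F(x) = -x^6/3 - 4*x^5/5 - 7*x^4/4 - 8*x^3/3 - 3*x^2/2 - 3*x at the endpoints):
  F(1) − F(−1) = -201/20 − (173/60) = -194/15.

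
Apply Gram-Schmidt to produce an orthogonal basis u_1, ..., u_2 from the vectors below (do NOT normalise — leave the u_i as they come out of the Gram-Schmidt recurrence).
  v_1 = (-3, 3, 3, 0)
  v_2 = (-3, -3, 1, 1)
Orthogonal basis:
  u_1 = (-3, 3, 3, 0)
  u_2 = (-8/3, -10/3, 2/3, 1)

Apply the Gram-Schmidt recurrence
  u_1 = v_1
  u_i = v_i − Σ_{j<i} ((v_i · u_j) / (u_j · u_j)) · u_j.

Step by step this gives:
  u_1 = (-3, 3, 3, 0)
  u_2 = (-8/3, -10/3, 2/3, 1)

Orthogonality check:
  u_2 · u_1 = 0 (should be 0)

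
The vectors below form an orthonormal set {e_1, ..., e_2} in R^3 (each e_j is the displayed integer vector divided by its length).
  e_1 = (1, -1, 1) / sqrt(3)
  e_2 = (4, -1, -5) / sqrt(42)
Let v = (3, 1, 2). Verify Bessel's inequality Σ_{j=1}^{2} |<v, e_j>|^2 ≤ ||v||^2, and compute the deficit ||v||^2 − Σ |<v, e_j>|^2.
Σ |<v, e_j>|^2 = 75/14; ||v||^2 = 14; deficit = 121/14

Write each e_j = u_j / sqrt(<u_j, u_j>) where u_j is the displayed integer vector. Then <v, e_j> = <v, u_j> / sqrt(<u_j, u_j>), so |<v, e_j>|^2 = <v, u_j>^2 / <u_j, u_j>.
Coefficients: <v, e_1> = 4/sqrt(3), <v, e_2> = 1/sqrt(42).
Square and sum: Σ |<v, e_j>|^2 = 75/14.
Compute ||v||^2 = v·v = 14.
Deficit = 14 − 75/14 = 121/14 ≥ 0, confirming Bessel's inequality. (The deficit equals ||v − Σ <v,e_j> e_j||^2, the squared distance from v to span{e_j}.)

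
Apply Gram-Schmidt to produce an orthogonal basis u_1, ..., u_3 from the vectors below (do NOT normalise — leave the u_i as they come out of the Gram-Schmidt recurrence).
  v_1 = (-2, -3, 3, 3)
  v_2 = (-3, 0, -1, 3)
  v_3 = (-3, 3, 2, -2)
Orthogonal basis:
  u_1 = (-2, -3, 3, 3)
  u_2 = (-69/31, 36/31, -67/31, 57/31)
  u_3 = (-1272/445, 1128/445, 1164/445, -884/445)

Apply the Gram-Schmidt recurrence
  u_1 = v_1
  u_i = v_i − Σ_{j<i} ((v_i · u_j) / (u_j · u_j)) · u_j.

Step by step this gives:
  u_1 = (-2, -3, 3, 3)
  u_2 = (-69/31, 36/31, -67/31, 57/31)
  u_3 = (-1272/445, 1128/445, 1164/445, -884/445)

Orthogonality check:
  u_2 · u_1 = 0 (should be 0)
  u_3 · u_1 = 0 (should be 0)
  u_3 · u_2 = 0 (should be 0)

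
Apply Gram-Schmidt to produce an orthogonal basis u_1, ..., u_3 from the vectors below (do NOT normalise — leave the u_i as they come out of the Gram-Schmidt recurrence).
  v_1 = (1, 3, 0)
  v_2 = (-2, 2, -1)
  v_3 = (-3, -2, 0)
Orthogonal basis:
  u_1 = (1, 3, 0)
  u_2 = (-12/5, 4/5, -1)
  u_3 = (-21/74, 7/74, 28/37)

Apply the Gram-Schmidt recurrence
  u_1 = v_1
  u_i = v_i − Σ_{j<i} ((v_i · u_j) / (u_j · u_j)) · u_j.

Step by step this gives:
  u_1 = (1, 3, 0)
  u_2 = (-12/5, 4/5, -1)
  u_3 = (-21/74, 7/74, 28/37)

Orthogonality check:
  u_2 · u_1 = 0 (should be 0)
  u_3 · u_1 = 0 (should be 0)
  u_3 · u_2 = 0 (should be 0)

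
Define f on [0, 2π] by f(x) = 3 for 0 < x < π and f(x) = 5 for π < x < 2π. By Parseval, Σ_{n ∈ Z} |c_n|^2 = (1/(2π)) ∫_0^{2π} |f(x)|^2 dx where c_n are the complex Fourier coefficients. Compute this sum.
Σ |c_n|^2 = 17

Parseval equates the L^2 energy of f (normalised by 1/(2π)) with the ℓ^2 sum of its Fourier coefficients: (1/(2π)) ∫_0^{2π} |f|^2 = Σ |c_n|^2.
Compute the left side: (1/(2π)) [∫_0^π 3^2 dx + ∫_π^{2π} 5^2 dx] = (1/(2π)) · (9π + 25π) = (9 + 25)/2 = 17.
So Σ_{n ∈ Z} |c_n|^2 = 17.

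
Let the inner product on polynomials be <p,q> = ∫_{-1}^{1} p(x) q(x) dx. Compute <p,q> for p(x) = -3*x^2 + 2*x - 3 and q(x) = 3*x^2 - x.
<p,q> = -164/15

Expand the product: p(x)·q(x) = -9*x^4 + 9*x^3 - 11*x^2 + 3*x.
∫_{-1}^{1} of each monomial x^k gives [2/(k+1) if k even, 0 if k odd]. Integrating term-by-term (or equivalently evaluating the antiderivative F(x) = -9*x^5/5 + 9*x^4/4 - 11*x^3/3 + 3*x^2/2 at the endpoints):
  F(1) − F(−1) = -103/60 − (553/60) = -164/15.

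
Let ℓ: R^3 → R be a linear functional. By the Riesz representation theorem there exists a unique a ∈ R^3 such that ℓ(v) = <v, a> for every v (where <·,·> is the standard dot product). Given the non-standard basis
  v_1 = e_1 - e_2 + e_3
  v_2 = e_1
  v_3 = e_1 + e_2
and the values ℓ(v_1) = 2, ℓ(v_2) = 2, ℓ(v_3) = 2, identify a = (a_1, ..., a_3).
a = (2, 0, 0)

Write a = (a_1, ..., a_3) in the standard basis. For each basis vector v_i, ℓ(v_i) = <v_i, a> is a linear equation in the a_j's. Collect the n equations into a matrix system V a = ℓ, where row i of V is v_i (expressed in the standard basis). Since V is invertible (lower-triangular with 1s on the diagonal, up to permutation), solve by back-substitution:
  V =
[[1, -1, 1],
 [1, 0, 0],
 [1, 1, 0]]
  V a = (2, 2, 2)
Solving gives a = (2, 0, 0).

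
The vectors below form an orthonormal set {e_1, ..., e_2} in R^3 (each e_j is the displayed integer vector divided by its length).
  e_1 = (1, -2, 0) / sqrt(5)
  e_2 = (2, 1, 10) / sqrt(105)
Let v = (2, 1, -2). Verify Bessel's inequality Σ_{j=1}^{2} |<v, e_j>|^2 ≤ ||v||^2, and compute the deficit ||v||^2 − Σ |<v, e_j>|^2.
Σ |<v, e_j>|^2 = 15/7; ||v||^2 = 9; deficit = 48/7

Write each e_j = u_j / sqrt(<u_j, u_j>) where u_j is the displayed integer vector. Then <v, e_j> = <v, u_j> / sqrt(<u_j, u_j>), so |<v, e_j>|^2 = <v, u_j>^2 / <u_j, u_j>.
Coefficients: <v, e_1> = 0/sqrt(5), <v, e_2> = -15/sqrt(105).
Square and sum: Σ |<v, e_j>|^2 = 15/7.
Compute ||v||^2 = v·v = 9.
Deficit = 9 − 15/7 = 48/7 ≥ 0, confirming Bessel's inequality. (The deficit equals ||v − Σ <v,e_j> e_j||^2, the squared distance from v to span{e_j}.)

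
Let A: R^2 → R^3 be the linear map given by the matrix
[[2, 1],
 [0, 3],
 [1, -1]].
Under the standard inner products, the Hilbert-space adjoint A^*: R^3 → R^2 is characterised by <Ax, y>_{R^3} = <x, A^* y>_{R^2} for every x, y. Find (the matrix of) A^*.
A^* = A^T =
[[2, 0, 1],
 [1, 3, -1]]

For real matrices with standard dot products, the defining identity <Ax, y> = <x, A^* y> gives (Ax)^T y = x^T (A^*) y, i.e. x^T A^T y = x^T (A^*) y. Since this holds for all x, y, we must have A^* = A^T. Therefore
A^* =
[[2, 0, 1],
 [1, 3, -1]].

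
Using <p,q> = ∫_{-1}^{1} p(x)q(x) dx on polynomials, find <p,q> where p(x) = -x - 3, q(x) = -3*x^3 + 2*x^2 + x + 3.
<p,q> = -322/15

Expand the product: p(x)·q(x) = 3*x^4 + 7*x^3 - 7*x^2 - 6*x - 9.
∫_{-1}^{1} of each monomial x^k gives [2/(k+1) if k even, 0 if k odd]. Integrating term-by-term (or equivalently evaluating the antiderivative F(x) = 3*x^5/5 + 7*x^4/4 - 7*x^3/3 - 3*x^2 - 9*x at the endpoints):
  F(1) − F(−1) = -719/60 − (569/60) = -322/15.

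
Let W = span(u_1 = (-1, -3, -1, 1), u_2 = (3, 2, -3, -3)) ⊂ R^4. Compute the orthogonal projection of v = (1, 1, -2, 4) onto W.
proj_W(v) = (-35/291, -49/97, -71/291, 35/291)

Set up U = [u_1 | ... | u_2] ∈ R^(4×2). The projector onto W = col(U) is P = U (U^T U)^(-1) U^T.
Compute U^T U =
  [12, -9]
  [-9, 31],
and U^T v = (2, -1).
Solve U^T U · c = U^T v for the coefficients: c = (53/291, 2/97). The projection is proj_W(v) = U c.
Check: (v - proj_W(v)) · u_1 = 0  (should be 0).
Check: (v - proj_W(v)) · u_2 = 0  (should be 0).
Result: proj_W(v) = (-35/291, -49/97, -71/291, 35/291).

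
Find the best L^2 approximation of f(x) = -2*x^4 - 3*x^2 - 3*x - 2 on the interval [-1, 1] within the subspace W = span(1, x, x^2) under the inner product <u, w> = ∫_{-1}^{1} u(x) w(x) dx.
g(x) = -33*x^2/7 - 3*x - 64/35

The best approximation g ∈ W is the orthogonal projection of f onto W. Writing g = a_0 + a_1 x + a_2 x^2, the coefficients solve the normal equations G · a = b where
  G_{ij} = <φ_i, φ_j> and b_i = <f, φ_i>, with φ_0 = 1, φ_1 = x, φ_2 = x^2.
G =
  [2, 0, 2/3]
  [0, 2/3, 0]
  [2/3, 0, 2/5],
b = (-34/5, -2, -326/105).
Solving gives a_0 = -64/35, a_1 = -3, a_2 = -33/7, so
  g(x) = -33*x^2/7 - 3*x - 64/35.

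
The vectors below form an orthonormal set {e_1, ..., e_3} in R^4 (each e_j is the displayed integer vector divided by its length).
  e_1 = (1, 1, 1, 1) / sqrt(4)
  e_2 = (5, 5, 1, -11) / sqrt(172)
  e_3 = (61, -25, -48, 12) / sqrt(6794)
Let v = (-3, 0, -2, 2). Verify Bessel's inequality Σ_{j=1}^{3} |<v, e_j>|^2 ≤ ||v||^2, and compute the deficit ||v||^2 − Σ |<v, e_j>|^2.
Σ |<v, e_j>|^2 = 1845/158; ||v||^2 = 17; deficit = 841/158

Write each e_j = u_j / sqrt(<u_j, u_j>) where u_j is the displayed integer vector. Then <v, e_j> = <v, u_j> / sqrt(<u_j, u_j>), so |<v, e_j>|^2 = <v, u_j>^2 / <u_j, u_j>.
Coefficients: <v, e_1> = -3/sqrt(4), <v, e_2> = -39/sqrt(172), <v, e_3> = -63/sqrt(6794).
Square and sum: Σ |<v, e_j>|^2 = 1845/158.
Compute ||v||^2 = v·v = 17.
Deficit = 17 − 1845/158 = 841/158 ≥ 0, confirming Bessel's inequality. (The deficit equals ||v − Σ <v,e_j> e_j||^2, the squared distance from v to span{e_j}.)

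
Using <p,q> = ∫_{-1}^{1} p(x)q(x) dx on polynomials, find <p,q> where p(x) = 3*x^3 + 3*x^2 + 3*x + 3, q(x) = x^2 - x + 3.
<p,q> = 24

Expand the product: p(x)·q(x) = 3*x^5 + 9*x^3 + 9*x^2 + 6*x + 9.
∫_{-1}^{1} of each monomial x^k gives [2/(k+1) if k even, 0 if k odd]. Integrating term-by-term (or equivalently evaluating the antiderivative F(x) = x^6/2 + 9*x^4/4 + 3*x^3 + 3*x^2 + 9*x at the endpoints):
  F(1) − F(−1) = 71/4 − (-25/4) = 24.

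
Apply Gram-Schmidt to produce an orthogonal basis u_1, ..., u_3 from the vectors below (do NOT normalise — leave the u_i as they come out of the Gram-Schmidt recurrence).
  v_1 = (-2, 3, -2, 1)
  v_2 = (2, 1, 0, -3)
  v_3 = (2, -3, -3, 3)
Orthogonal basis:
  u_1 = (-2, 3, -2, 1)
  u_2 = (14/9, 5/3, -4/9, -25/9)
  u_3 = (154/59, -71/59, -221/59, 79/59)

Apply the Gram-Schmidt recurrence
  u_1 = v_1
  u_i = v_i − Σ_{j<i} ((v_i · u_j) / (u_j · u_j)) · u_j.

Step by step this gives:
  u_1 = (-2, 3, -2, 1)
  u_2 = (14/9, 5/3, -4/9, -25/9)
  u_3 = (154/59, -71/59, -221/59, 79/59)

Orthogonality check:
  u_2 · u_1 = 0 (should be 0)
  u_3 · u_1 = 0 (should be 0)
  u_3 · u_2 = 0 (should be 0)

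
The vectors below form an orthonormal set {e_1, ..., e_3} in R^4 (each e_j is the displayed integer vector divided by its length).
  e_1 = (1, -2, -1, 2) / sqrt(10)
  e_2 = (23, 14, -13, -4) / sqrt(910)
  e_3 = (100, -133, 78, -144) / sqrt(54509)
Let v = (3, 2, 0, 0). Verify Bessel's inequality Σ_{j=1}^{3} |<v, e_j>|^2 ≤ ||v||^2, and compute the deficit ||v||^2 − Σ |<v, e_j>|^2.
Σ |<v, e_j>|^2 = 6266/599; ||v||^2 = 13; deficit = 1521/599

Write each e_j = u_j / sqrt(<u_j, u_j>) where u_j is the displayed integer vector. Then <v, e_j> = <v, u_j> / sqrt(<u_j, u_j>), so |<v, e_j>|^2 = <v, u_j>^2 / <u_j, u_j>.
Coefficients: <v, e_1> = -1/sqrt(10), <v, e_2> = 97/sqrt(910), <v, e_3> = 34/sqrt(54509).
Square and sum: Σ |<v, e_j>|^2 = 6266/599.
Compute ||v||^2 = v·v = 13.
Deficit = 13 − 6266/599 = 1521/599 ≥ 0, confirming Bessel's inequality. (The deficit equals ||v − Σ <v,e_j> e_j||^2, the squared distance from v to span{e_j}.)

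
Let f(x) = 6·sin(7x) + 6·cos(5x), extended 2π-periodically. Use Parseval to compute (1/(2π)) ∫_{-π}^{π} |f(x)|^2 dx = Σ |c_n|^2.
Σ |c_n|^2 = 36

Expand |f|^2 and use orthogonality of {sin(nx), cos(mx)} on [-π, π]:
  ∫_{-π}^{π} sin(nx)^2 dx = π, ∫ cos(mx)^2 dx = π, and cross terms integrate to 0.
So ∫_{-π}^{π} f(x)^2 dx = 6^2 · π + 6^2 · π = (36 + 36)π.
Divide by 2π: (36 + 36)/2 = 36.
By Parseval, this equals Σ |c_n|^2.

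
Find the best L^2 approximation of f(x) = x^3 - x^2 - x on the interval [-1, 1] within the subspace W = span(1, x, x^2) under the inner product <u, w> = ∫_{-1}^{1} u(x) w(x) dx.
g(x) = -x^2 - 2*x/5

The best approximation g ∈ W is the orthogonal projection of f onto W. Writing g = a_0 + a_1 x + a_2 x^2, the coefficients solve the normal equations G · a = b where
  G_{ij} = <φ_i, φ_j> and b_i = <f, φ_i>, with φ_0 = 1, φ_1 = x, φ_2 = x^2.
G =
  [2, 0, 2/3]
  [0, 2/3, 0]
  [2/3, 0, 2/5],
b = (-2/3, -4/15, -2/5).
Solving gives a_0 = 0, a_1 = -2/5, a_2 = -1, so
  g(x) = -x^2 - 2*x/5.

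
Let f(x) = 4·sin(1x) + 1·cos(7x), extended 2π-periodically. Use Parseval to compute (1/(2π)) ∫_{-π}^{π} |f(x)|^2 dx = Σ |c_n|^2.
Σ |c_n|^2 = 17/2

Expand |f|^2 and use orthogonality of {sin(nx), cos(mx)} on [-π, π]:
  ∫_{-π}^{π} sin(nx)^2 dx = π, ∫ cos(mx)^2 dx = π, and cross terms integrate to 0.
So ∫_{-π}^{π} f(x)^2 dx = 4^2 · π + 1^2 · π = (16 + 1)π.
Divide by 2π: (16 + 1)/2 = 17/2.
By Parseval, this equals Σ |c_n|^2.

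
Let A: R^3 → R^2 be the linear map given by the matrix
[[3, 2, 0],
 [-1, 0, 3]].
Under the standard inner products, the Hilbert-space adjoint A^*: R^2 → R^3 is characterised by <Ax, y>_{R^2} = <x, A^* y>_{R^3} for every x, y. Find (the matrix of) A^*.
A^* = A^T =
[[3, -1],
 [2, 0],
 [0, 3]]

For real matrices with standard dot products, the defining identity <Ax, y> = <x, A^* y> gives (Ax)^T y = x^T (A^*) y, i.e. x^T A^T y = x^T (A^*) y. Since this holds for all x, y, we must have A^* = A^T. Therefore
A^* =
[[3, -1],
 [2, 0],
 [0, 3]].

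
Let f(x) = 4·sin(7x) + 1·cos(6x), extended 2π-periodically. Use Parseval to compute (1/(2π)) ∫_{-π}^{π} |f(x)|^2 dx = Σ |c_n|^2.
Σ |c_n|^2 = 17/2

Expand |f|^2 and use orthogonality of {sin(nx), cos(mx)} on [-π, π]:
  ∫_{-π}^{π} sin(nx)^2 dx = π, ∫ cos(mx)^2 dx = π, and cross terms integrate to 0.
So ∫_{-π}^{π} f(x)^2 dx = 4^2 · π + 1^2 · π = (16 + 1)π.
Divide by 2π: (16 + 1)/2 = 17/2.
By Parseval, this equals Σ |c_n|^2.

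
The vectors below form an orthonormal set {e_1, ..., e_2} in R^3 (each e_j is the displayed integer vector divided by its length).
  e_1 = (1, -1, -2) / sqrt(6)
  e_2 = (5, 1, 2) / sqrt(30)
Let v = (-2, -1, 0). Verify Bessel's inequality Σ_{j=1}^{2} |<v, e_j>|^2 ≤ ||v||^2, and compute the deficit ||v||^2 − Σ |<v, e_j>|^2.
Σ |<v, e_j>|^2 = 21/5; ||v||^2 = 5; deficit = 4/5

Write each e_j = u_j / sqrt(<u_j, u_j>) where u_j is the displayed integer vector. Then <v, e_j> = <v, u_j> / sqrt(<u_j, u_j>), so |<v, e_j>|^2 = <v, u_j>^2 / <u_j, u_j>.
Coefficients: <v, e_1> = -1/sqrt(6), <v, e_2> = -11/sqrt(30).
Square and sum: Σ |<v, e_j>|^2 = 21/5.
Compute ||v||^2 = v·v = 5.
Deficit = 5 − 21/5 = 4/5 ≥ 0, confirming Bessel's inequality. (The deficit equals ||v − Σ <v,e_j> e_j||^2, the squared distance from v to span{e_j}.)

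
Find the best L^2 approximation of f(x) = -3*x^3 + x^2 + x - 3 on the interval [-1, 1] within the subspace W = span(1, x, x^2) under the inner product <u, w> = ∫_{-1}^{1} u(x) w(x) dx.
g(x) = x^2 - 4*x/5 - 3

The best approximation g ∈ W is the orthogonal projection of f onto W. Writing g = a_0 + a_1 x + a_2 x^2, the coefficients solve the normal equations G · a = b where
  G_{ij} = <φ_i, φ_j> and b_i = <f, φ_i>, with φ_0 = 1, φ_1 = x, φ_2 = x^2.
G =
  [2, 0, 2/3]
  [0, 2/3, 0]
  [2/3, 0, 2/5],
b = (-16/3, -8/15, -8/5).
Solving gives a_0 = -3, a_1 = -4/5, a_2 = 1, so
  g(x) = x^2 - 4*x/5 - 3.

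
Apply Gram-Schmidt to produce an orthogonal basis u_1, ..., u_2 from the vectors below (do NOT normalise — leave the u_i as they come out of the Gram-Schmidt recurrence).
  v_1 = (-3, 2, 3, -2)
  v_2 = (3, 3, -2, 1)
Orthogonal basis:
  u_1 = (-3, 2, 3, -2)
  u_2 = (45/26, 50/13, -19/26, 2/13)

Apply the Gram-Schmidt recurrence
  u_1 = v_1
  u_i = v_i − Σ_{j<i} ((v_i · u_j) / (u_j · u_j)) · u_j.

Step by step this gives:
  u_1 = (-3, 2, 3, -2)
  u_2 = (45/26, 50/13, -19/26, 2/13)

Orthogonality check:
  u_2 · u_1 = 0 (should be 0)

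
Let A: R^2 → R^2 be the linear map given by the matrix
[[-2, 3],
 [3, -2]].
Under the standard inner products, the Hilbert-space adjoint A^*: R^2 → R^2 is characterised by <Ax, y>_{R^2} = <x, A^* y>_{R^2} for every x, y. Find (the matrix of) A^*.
A^* = A^T =
[[-2, 3],
 [3, -2]]

For real matrices with standard dot products, the defining identity <Ax, y> = <x, A^* y> gives (Ax)^T y = x^T (A^*) y, i.e. x^T A^T y = x^T (A^*) y. Since this holds for all x, y, we must have A^* = A^T. Therefore
A^* =
[[-2, 3],
 [3, -2]].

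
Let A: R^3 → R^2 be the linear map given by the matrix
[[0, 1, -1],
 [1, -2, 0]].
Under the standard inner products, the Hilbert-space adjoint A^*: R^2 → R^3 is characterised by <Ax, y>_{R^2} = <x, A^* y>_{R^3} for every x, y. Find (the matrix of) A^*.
A^* = A^T =
[[0, 1],
 [1, -2],
 [-1, 0]]

For real matrices with standard dot products, the defining identity <Ax, y> = <x, A^* y> gives (Ax)^T y = x^T (A^*) y, i.e. x^T A^T y = x^T (A^*) y. Since this holds for all x, y, we must have A^* = A^T. Therefore
A^* =
[[0, 1],
 [1, -2],
 [-1, 0]].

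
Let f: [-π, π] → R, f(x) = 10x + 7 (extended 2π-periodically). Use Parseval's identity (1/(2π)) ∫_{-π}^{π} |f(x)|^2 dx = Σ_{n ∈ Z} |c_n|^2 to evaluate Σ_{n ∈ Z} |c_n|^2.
Σ |c_n|^2 = 100π^2/3 + 49

Expand and integrate term by term over [-π, π]:
  ∫ (10x)^2 dx = 100·(2π^3/3); ∫ 2·10·(7)·x dx = 0 (odd integrand); ∫ 7^2 dx = 49·2π.
So (1/(2π)) ∫_{-π}^{π} (10x + 7)^2 dx = 100π^2/3 + 49 = 100π^2/3 + 49.
Parseval ⇒ Σ |c_n|^2 = 100π^2/3 + 49.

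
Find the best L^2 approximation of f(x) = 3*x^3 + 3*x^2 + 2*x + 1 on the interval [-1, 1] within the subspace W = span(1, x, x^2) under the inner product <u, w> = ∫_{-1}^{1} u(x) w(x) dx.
g(x) = 3*x^2 + 19*x/5 + 1

The best approximation g ∈ W is the orthogonal projection of f onto W. Writing g = a_0 + a_1 x + a_2 x^2, the coefficients solve the normal equations G · a = b where
  G_{ij} = <φ_i, φ_j> and b_i = <f, φ_i>, with φ_0 = 1, φ_1 = x, φ_2 = x^2.
G =
  [2, 0, 2/3]
  [0, 2/3, 0]
  [2/3, 0, 2/5],
b = (4, 38/15, 28/15).
Solving gives a_0 = 1, a_1 = 19/5, a_2 = 3, so
  g(x) = 3*x^2 + 19*x/5 + 1.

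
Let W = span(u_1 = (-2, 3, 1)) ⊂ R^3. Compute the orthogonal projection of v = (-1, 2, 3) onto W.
proj_W(v) = (-11/7, 33/14, 11/14)

Set up U = [u_1 | ... | u_1] ∈ R^(3×1). The projector onto W = col(U) is P = U (U^T U)^(-1) U^T.
Compute U^T U =
  [14],
and U^T v = (11).
Solve U^T U · c = U^T v for the coefficients: c = (11/14). The projection is proj_W(v) = U c.
Check: (v - proj_W(v)) · u_1 = 0  (should be 0).
Result: proj_W(v) = (-11/7, 33/14, 11/14).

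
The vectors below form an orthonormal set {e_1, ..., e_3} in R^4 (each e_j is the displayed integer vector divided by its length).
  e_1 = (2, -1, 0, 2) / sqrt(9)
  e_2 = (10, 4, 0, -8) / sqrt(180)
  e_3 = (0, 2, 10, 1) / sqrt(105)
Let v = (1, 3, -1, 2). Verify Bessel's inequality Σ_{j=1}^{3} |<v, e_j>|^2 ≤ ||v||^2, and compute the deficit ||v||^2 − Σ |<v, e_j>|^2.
Σ |<v, e_j>|^2 = 26/21; ||v||^2 = 15; deficit = 289/21

Write each e_j = u_j / sqrt(<u_j, u_j>) where u_j is the displayed integer vector. Then <v, e_j> = <v, u_j> / sqrt(<u_j, u_j>), so |<v, e_j>|^2 = <v, u_j>^2 / <u_j, u_j>.
Coefficients: <v, e_1> = 3/sqrt(9), <v, e_2> = 6/sqrt(180), <v, e_3> = -2/sqrt(105).
Square and sum: Σ |<v, e_j>|^2 = 26/21.
Compute ||v||^2 = v·v = 15.
Deficit = 15 − 26/21 = 289/21 ≥ 0, confirming Bessel's inequality. (The deficit equals ||v − Σ <v,e_j> e_j||^2, the squared distance from v to span{e_j}.)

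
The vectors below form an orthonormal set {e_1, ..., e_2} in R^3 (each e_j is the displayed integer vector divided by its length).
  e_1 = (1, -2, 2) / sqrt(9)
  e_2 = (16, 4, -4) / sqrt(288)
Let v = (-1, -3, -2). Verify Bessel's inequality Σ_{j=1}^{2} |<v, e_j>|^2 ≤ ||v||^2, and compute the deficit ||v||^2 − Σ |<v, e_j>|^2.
Σ |<v, e_j>|^2 = 3/2; ||v||^2 = 14; deficit = 25/2

Write each e_j = u_j / sqrt(<u_j, u_j>) where u_j is the displayed integer vector. Then <v, e_j> = <v, u_j> / sqrt(<u_j, u_j>), so |<v, e_j>|^2 = <v, u_j>^2 / <u_j, u_j>.
Coefficients: <v, e_1> = 1/sqrt(9), <v, e_2> = -20/sqrt(288).
Square and sum: Σ |<v, e_j>|^2 = 3/2.
Compute ||v||^2 = v·v = 14.
Deficit = 14 − 3/2 = 25/2 ≥ 0, confirming Bessel's inequality. (The deficit equals ||v − Σ <v,e_j> e_j||^2, the squared distance from v to span{e_j}.)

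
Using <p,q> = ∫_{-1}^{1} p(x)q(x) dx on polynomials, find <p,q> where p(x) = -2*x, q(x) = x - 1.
<p,q> = -4/3

Expand the product: p(x)·q(x) = -2*x^2 + 2*x.
∫_{-1}^{1} of each monomial x^k gives [2/(k+1) if k even, 0 if k odd]. Integrating term-by-term (or equivalently evaluating the antiderivative F(x) = -2*x^3/3 + x^2 at the endpoints):
  F(1) − F(−1) = 1/3 − (5/3) = -4/3.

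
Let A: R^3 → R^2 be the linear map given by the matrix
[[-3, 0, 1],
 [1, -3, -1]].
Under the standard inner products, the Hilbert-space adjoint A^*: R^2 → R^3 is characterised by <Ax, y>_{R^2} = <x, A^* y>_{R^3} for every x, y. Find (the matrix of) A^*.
A^* = A^T =
[[-3, 1],
 [0, -3],
 [1, -1]]

For real matrices with standard dot products, the defining identity <Ax, y> = <x, A^* y> gives (Ax)^T y = x^T (A^*) y, i.e. x^T A^T y = x^T (A^*) y. Since this holds for all x, y, we must have A^* = A^T. Therefore
A^* =
[[-3, 1],
 [0, -3],
 [1, -1]].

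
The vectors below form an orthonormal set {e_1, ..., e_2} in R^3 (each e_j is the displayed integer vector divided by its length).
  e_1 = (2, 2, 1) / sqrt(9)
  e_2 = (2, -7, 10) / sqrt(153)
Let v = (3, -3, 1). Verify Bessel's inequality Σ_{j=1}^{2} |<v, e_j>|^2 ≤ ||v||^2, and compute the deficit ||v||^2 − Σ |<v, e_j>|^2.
Σ |<v, e_j>|^2 = 154/17; ||v||^2 = 19; deficit = 169/17

Write each e_j = u_j / sqrt(<u_j, u_j>) where u_j is the displayed integer vector. Then <v, e_j> = <v, u_j> / sqrt(<u_j, u_j>), so |<v, e_j>|^2 = <v, u_j>^2 / <u_j, u_j>.
Coefficients: <v, e_1> = 1/sqrt(9), <v, e_2> = 37/sqrt(153).
Square and sum: Σ |<v, e_j>|^2 = 154/17.
Compute ||v||^2 = v·v = 19.
Deficit = 19 − 154/17 = 169/17 ≥ 0, confirming Bessel's inequality. (The deficit equals ||v − Σ <v,e_j> e_j||^2, the squared distance from v to span{e_j}.)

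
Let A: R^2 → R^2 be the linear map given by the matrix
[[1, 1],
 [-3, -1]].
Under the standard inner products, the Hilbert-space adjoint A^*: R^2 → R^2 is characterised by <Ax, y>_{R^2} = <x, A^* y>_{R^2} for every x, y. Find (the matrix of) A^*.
A^* = A^T =
[[1, -3],
 [1, -1]]

For real matrices with standard dot products, the defining identity <Ax, y> = <x, A^* y> gives (Ax)^T y = x^T (A^*) y, i.e. x^T A^T y = x^T (A^*) y. Since this holds for all x, y, we must have A^* = A^T. Therefore
A^* =
[[1, -3],
 [1, -1]].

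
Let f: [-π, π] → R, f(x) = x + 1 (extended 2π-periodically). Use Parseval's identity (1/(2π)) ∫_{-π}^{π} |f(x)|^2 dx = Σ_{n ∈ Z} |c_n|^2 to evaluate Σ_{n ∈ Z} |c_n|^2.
Σ |c_n|^2 = π^2/3 + 1

Expand and integrate term by term over [-π, π]:
  ∫ (x)^2 dx = 1·(2π^3/3); ∫ 2·1·(1)·x dx = 0 (odd integrand); ∫ 1^2 dx = 1·2π.
So (1/(2π)) ∫_{-π}^{π} (x + 1)^2 dx = 1π^2/3 + 1 = π^2/3 + 1.
Parseval ⇒ Σ |c_n|^2 = π^2/3 + 1.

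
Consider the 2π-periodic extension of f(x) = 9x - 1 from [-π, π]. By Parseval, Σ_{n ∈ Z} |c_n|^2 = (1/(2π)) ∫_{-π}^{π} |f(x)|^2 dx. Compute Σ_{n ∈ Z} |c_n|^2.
Σ |c_n|^2 = 27π^2 + 1

Expand and integrate term by term over [-π, π]:
  ∫ (9x)^2 dx = 81·(2π^3/3); ∫ 2·9·(-1)·x dx = 0 (odd integrand); ∫ (-1)^2 dx = 1·2π.
So (1/(2π)) ∫_{-π}^{π} (9x - 1)^2 dx = 81π^2/3 + 1 = 27π^2 + 1.
Parseval ⇒ Σ |c_n|^2 = 27π^2 + 1.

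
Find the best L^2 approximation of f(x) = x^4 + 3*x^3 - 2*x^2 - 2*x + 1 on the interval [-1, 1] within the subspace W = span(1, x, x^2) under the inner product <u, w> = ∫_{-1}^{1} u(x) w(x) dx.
g(x) = -8*x^2/7 - x/5 + 32/35

The best approximation g ∈ W is the orthogonal projection of f onto W. Writing g = a_0 + a_1 x + a_2 x^2, the coefficients solve the normal equations G · a = b where
  G_{ij} = <φ_i, φ_j> and b_i = <f, φ_i>, with φ_0 = 1, φ_1 = x, φ_2 = x^2.
G =
  [2, 0, 2/3]
  [0, 2/3, 0]
  [2/3, 0, 2/5],
b = (16/15, -2/15, 16/105).
Solving gives a_0 = 32/35, a_1 = -1/5, a_2 = -8/7, so
  g(x) = -8*x^2/7 - x/5 + 32/35.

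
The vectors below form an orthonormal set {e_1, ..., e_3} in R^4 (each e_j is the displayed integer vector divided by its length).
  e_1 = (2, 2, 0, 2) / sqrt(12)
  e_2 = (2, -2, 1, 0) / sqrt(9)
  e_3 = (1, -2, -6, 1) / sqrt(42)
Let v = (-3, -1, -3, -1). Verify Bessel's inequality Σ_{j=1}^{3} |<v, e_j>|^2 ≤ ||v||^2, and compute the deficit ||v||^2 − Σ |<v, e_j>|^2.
Σ |<v, e_j>|^2 = 1252/63; ||v||^2 = 20; deficit = 8/63

Write each e_j = u_j / sqrt(<u_j, u_j>) where u_j is the displayed integer vector. Then <v, e_j> = <v, u_j> / sqrt(<u_j, u_j>), so |<v, e_j>|^2 = <v, u_j>^2 / <u_j, u_j>.
Coefficients: <v, e_1> = -10/sqrt(12), <v, e_2> = -7/sqrt(9), <v, e_3> = 16/sqrt(42).
Square and sum: Σ |<v, e_j>|^2 = 1252/63.
Compute ||v||^2 = v·v = 20.
Deficit = 20 − 1252/63 = 8/63 ≥ 0, confirming Bessel's inequality. (The deficit equals ||v − Σ <v,e_j> e_j||^2, the squared distance from v to span{e_j}.)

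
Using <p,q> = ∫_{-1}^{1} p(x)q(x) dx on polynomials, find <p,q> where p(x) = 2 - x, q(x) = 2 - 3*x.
<p,q> = 10

Expand the product: p(x)·q(x) = 3*x^2 - 8*x + 4.
∫_{-1}^{1} of each monomial x^k gives [2/(k+1) if k even, 0 if k odd]. Integrating term-by-term (or equivalently evaluating the antiderivative F(x) = x^3 - 4*x^2 + 4*x at the endpoints):
  F(1) − F(−1) = 1 − (-9) = 10.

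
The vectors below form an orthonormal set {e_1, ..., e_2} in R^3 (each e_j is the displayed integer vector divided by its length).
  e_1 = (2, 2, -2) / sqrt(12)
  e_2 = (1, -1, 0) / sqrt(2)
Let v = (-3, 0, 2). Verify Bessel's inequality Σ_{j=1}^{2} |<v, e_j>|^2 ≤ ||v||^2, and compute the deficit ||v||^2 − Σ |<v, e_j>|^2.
Σ |<v, e_j>|^2 = 77/6; ||v||^2 = 13; deficit = 1/6

Write each e_j = u_j / sqrt(<u_j, u_j>) where u_j is the displayed integer vector. Then <v, e_j> = <v, u_j> / sqrt(<u_j, u_j>), so |<v, e_j>|^2 = <v, u_j>^2 / <u_j, u_j>.
Coefficients: <v, e_1> = -10/sqrt(12), <v, e_2> = -3/sqrt(2).
Square and sum: Σ |<v, e_j>|^2 = 77/6.
Compute ||v||^2 = v·v = 13.
Deficit = 13 − 77/6 = 1/6 ≥ 0, confirming Bessel's inequality. (The deficit equals ||v − Σ <v,e_j> e_j||^2, the squared distance from v to span{e_j}.)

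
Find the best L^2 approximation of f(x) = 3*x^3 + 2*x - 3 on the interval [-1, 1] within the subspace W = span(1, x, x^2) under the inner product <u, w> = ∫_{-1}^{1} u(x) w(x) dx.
g(x) = 19*x/5 - 3

The best approximation g ∈ W is the orthogonal projection of f onto W. Writing g = a_0 + a_1 x + a_2 x^2, the coefficients solve the normal equations G · a = b where
  G_{ij} = <φ_i, φ_j> and b_i = <f, φ_i>, with φ_0 = 1, φ_1 = x, φ_2 = x^2.
G =
  [2, 0, 2/3]
  [0, 2/3, 0]
  [2/3, 0, 2/5],
b = (-6, 38/15, -2).
Solving gives a_0 = -3, a_1 = 19/5, a_2 = 0, so
  g(x) = 19*x/5 - 3.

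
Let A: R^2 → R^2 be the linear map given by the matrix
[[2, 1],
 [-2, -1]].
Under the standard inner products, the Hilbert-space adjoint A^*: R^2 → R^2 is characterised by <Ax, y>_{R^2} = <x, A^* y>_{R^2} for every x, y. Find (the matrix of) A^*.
A^* = A^T =
[[2, -2],
 [1, -1]]

For real matrices with standard dot products, the defining identity <Ax, y> = <x, A^* y> gives (Ax)^T y = x^T (A^*) y, i.e. x^T A^T y = x^T (A^*) y. Since this holds for all x, y, we must have A^* = A^T. Therefore
A^* =
[[2, -2],
 [1, -1]].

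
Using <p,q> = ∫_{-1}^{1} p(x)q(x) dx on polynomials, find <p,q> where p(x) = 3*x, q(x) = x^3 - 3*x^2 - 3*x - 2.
<p,q> = -24/5

Expand the product: p(x)·q(x) = 3*x^4 - 9*x^3 - 9*x^2 - 6*x.
∫_{-1}^{1} of each monomial x^k gives [2/(k+1) if k even, 0 if k odd]. Integrating term-by-term (or equivalently evaluating the antiderivative F(x) = 3*x^5/5 - 9*x^4/4 - 3*x^3 - 3*x^2 at the endpoints):
  F(1) − F(−1) = -153/20 − (-57/20) = -24/5.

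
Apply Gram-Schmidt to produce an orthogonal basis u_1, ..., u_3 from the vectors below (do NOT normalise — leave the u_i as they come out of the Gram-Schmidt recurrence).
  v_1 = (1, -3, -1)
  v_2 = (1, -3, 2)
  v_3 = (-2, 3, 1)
Orthogonal basis:
  u_1 = (1, -3, -1)
  u_2 = (3/11, -9/11, 30/11)
  u_3 = (-9/10, -3/10, 0)

Apply the Gram-Schmidt recurrence
  u_1 = v_1
  u_i = v_i − Σ_{j<i} ((v_i · u_j) / (u_j · u_j)) · u_j.

Step by step this gives:
  u_1 = (1, -3, -1)
  u_2 = (3/11, -9/11, 30/11)
  u_3 = (-9/10, -3/10, 0)

Orthogonality check:
  u_2 · u_1 = 0 (should be 0)
  u_3 · u_1 = 0 (should be 0)
  u_3 · u_2 = 0 (should be 0)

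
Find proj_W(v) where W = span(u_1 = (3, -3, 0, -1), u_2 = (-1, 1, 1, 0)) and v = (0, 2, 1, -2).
proj_W(v) = (-5/7, 5/7, 11/7, -2/7)

Set up U = [u_1 | ... | u_2] ∈ R^(4×2). The projector onto W = col(U) is P = U (U^T U)^(-1) U^T.
Compute U^T U =
  [19, -6]
  [-6, 3],
and U^T v = (-4, 3).
Solve U^T U · c = U^T v for the coefficients: c = (2/7, 11/7). The projection is proj_W(v) = U c.
Check: (v - proj_W(v)) · u_1 = 0  (should be 0).
Check: (v - proj_W(v)) · u_2 = 0  (should be 0).
Result: proj_W(v) = (-5/7, 5/7, 11/7, -2/7).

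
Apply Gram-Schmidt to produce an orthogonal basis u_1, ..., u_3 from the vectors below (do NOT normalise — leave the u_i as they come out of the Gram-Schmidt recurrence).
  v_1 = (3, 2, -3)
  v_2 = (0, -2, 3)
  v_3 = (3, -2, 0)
Orthogonal basis:
  u_1 = (3, 2, -3)
  u_2 = (39/22, -9/11, 27/22)
  u_3 = (0, -18/13, -12/13)

Apply the Gram-Schmidt recurrence
  u_1 = v_1
  u_i = v_i − Σ_{j<i} ((v_i · u_j) / (u_j · u_j)) · u_j.

Step by step this gives:
  u_1 = (3, 2, -3)
  u_2 = (39/22, -9/11, 27/22)
  u_3 = (0, -18/13, -12/13)

Orthogonality check:
  u_2 · u_1 = 0 (should be 0)
  u_3 · u_1 = 0 (should be 0)
  u_3 · u_2 = 0 (should be 0)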